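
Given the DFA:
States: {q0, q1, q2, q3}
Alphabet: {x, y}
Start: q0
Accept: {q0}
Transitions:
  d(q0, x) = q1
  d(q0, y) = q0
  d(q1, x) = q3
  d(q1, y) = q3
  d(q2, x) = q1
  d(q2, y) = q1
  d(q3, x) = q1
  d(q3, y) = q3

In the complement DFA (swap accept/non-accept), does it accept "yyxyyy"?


Trace: q0 -> q0 -> q0 -> q1 -> q3 -> q3 -> q3
Final: q3
Original accept: {q0}
Complement: q3 is not in original accept

Yes, complement accepts (original rejects)


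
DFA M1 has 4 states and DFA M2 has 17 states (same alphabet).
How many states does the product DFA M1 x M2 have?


Product construction pairs every M1 state with every M2 state.
4 * 17 = 68

68


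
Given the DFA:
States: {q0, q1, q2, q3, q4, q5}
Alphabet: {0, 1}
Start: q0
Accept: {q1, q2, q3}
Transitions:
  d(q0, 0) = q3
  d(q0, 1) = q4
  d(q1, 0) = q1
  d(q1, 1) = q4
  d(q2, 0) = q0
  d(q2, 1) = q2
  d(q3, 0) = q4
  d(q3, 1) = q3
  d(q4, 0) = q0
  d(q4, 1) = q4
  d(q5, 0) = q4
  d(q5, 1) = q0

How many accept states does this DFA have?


Accept states listed: {q1, q2, q3}
Counting: q1(1) q2(2) q3(3)

3


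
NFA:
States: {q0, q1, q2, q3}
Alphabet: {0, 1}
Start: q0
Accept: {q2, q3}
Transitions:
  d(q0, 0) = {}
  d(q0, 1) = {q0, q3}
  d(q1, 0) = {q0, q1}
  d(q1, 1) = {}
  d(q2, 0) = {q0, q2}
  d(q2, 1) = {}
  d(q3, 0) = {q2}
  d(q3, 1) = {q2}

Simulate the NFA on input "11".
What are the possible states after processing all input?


Start: {q0}
  --1--> {q0, q3}
  --1--> {q0, q2, q3}

{q0, q2, q3}


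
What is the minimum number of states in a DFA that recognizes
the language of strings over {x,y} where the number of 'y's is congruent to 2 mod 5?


States track (count of 'y') mod 5.
Need 5 states: one per remainder 0..4; accept = remainder 2.

5


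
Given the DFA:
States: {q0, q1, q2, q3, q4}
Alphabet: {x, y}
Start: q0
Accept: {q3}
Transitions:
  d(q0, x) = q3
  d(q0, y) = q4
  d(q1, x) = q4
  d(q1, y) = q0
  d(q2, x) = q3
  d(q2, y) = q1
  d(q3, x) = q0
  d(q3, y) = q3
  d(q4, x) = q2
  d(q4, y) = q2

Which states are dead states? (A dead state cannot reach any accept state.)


Forward reachability from each state:
  q0 -> reaches accept state q3 (live)
  q1 -> reaches accept state q3 (live)
  q2 -> reaches accept state q3 (live)
  q3 -> reaches accept state q3 (live)
  q4 -> reaches accept state q3 (live)

None (all states can reach an accept state)


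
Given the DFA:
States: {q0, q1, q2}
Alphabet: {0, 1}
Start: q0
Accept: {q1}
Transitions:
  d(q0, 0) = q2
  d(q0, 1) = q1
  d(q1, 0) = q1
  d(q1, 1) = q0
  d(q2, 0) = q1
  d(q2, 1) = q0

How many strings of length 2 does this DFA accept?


Enumerating all length-2 strings:
  "00" -> q1 [accept]
  "01" -> q0 [reject]
  "10" -> q1 [accept]
  "11" -> q0 [reject]

2 out of 4


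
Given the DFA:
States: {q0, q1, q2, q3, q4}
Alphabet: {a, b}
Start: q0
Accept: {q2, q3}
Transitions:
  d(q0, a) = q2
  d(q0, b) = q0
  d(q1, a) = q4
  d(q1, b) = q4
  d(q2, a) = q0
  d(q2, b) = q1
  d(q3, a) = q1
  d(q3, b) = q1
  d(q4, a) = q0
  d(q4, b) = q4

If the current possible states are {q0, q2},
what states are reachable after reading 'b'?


Apply transition on 'b' from each current state:
  d(q0, b) = q0
  d(q2, b) = q1

{q0, q1}


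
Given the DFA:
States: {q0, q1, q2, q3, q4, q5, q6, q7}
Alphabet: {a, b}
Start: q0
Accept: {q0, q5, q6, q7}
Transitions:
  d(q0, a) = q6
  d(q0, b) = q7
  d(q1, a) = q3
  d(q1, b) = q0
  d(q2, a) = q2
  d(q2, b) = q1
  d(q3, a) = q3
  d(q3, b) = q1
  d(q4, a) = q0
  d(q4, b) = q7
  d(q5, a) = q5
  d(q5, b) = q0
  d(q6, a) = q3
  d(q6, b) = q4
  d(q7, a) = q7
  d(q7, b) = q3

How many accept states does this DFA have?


Accept states listed: {q0, q5, q6, q7}
Counting: q0(1) q5(2) q6(3) q7(4)

4


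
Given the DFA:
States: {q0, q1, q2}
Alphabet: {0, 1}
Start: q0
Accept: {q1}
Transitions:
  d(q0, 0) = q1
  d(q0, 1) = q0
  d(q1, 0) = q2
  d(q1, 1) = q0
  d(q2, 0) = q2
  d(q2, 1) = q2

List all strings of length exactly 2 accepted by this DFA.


All strings of length 2: 4 total
Accepted: 1

"10"


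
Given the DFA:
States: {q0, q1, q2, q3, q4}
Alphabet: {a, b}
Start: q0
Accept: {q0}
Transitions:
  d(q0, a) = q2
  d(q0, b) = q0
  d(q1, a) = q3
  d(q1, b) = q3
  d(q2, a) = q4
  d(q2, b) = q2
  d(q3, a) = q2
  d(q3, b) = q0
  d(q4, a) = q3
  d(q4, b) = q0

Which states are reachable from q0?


BFS from q0:
  layer 0: {q0}
  layer 1: {q2}
  layer 2: {q4}
  layer 3: {q3}

{q0, q2, q3, q4}


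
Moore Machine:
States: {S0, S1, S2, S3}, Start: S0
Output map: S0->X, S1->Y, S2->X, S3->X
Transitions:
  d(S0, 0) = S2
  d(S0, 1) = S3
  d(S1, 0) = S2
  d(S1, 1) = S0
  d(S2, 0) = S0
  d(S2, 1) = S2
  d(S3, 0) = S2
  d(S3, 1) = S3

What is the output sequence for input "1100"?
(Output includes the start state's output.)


Start: S0 (output X)
  --1--> S3 (output X)
  --1--> S3 (output X)
  --0--> S2 (output X)
  --0--> S0 (output X)

"XXXXX"


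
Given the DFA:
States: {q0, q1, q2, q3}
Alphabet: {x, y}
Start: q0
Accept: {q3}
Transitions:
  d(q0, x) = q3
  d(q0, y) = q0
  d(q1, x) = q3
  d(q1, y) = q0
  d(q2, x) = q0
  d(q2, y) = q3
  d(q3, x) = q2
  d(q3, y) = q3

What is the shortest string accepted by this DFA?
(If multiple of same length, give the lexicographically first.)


BFS by string length (lex-first path to each state shown):
  len 0: q0<-""
  len 1: q0<-"y", q3<-"x"
Found accept state at length 1.

"x"


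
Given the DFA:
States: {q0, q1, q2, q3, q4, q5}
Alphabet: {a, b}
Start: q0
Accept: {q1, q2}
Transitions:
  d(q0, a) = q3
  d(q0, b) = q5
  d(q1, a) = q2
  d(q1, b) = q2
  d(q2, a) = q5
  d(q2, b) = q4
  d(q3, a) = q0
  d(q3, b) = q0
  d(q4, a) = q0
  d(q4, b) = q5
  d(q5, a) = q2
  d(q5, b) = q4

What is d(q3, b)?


Looking up transition d(q3, b)

q0


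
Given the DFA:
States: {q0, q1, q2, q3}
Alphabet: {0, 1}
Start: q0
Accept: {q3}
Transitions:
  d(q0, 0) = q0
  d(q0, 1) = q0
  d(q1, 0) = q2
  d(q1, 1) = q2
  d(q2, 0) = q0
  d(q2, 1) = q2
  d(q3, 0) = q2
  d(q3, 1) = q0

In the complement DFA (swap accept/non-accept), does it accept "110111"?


Trace: q0 -> q0 -> q0 -> q0 -> q0 -> q0 -> q0
Final: q0
Original accept: {q3}
Complement: q0 is not in original accept

Yes, complement accepts (original rejects)


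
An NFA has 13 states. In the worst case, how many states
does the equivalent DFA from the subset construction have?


Subset construction: one DFA state per subset of NFA states.
2^13 = 8192

8192


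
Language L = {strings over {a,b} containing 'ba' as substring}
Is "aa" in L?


'ba' does not occur

No, "aa" is not in L


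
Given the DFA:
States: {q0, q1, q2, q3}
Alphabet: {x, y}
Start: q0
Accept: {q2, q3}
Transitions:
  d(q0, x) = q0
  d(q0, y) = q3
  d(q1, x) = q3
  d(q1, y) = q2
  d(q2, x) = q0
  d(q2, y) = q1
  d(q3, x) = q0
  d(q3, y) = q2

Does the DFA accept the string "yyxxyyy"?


Trace: q0 -> q3 -> q2 -> q0 -> q0 -> q3 -> q2 -> q1
Final state: q1
Accept states: {q2, q3}

No, rejected (final state q1 is not an accept state)


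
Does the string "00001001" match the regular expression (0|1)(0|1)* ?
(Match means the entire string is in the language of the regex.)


|string| = 8; first = '0'; last = '1'

Yes, "00001001" matches (0|1)(0|1)*


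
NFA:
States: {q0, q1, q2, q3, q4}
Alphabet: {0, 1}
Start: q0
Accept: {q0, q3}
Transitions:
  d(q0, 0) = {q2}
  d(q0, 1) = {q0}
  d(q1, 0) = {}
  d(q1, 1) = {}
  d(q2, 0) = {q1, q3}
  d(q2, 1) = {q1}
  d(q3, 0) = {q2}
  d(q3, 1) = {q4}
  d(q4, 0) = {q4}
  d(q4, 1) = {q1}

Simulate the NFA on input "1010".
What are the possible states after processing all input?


Start: {q0}
  --1--> {q0}
  --0--> {q2}
  --1--> {q1}
  --0--> {}

{} (empty set, no valid transitions)


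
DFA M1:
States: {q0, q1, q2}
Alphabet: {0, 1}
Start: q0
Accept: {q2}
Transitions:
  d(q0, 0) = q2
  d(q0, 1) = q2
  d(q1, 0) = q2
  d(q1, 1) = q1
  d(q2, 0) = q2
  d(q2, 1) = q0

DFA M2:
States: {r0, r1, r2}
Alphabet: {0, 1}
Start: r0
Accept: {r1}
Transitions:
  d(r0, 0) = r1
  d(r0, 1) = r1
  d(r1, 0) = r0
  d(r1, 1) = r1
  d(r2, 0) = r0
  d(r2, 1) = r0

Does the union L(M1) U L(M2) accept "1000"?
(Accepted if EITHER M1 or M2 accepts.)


M1: final=q2 accepted=True
M2: final=r0 accepted=False

Yes, union accepts


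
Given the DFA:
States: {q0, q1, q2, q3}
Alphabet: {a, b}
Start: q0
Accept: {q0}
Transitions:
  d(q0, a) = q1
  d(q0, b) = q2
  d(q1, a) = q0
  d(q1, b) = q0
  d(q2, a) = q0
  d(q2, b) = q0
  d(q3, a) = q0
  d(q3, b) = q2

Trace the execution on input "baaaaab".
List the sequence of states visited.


Input: baaaaab
d(q0, b) = q2
d(q2, a) = q0
d(q0, a) = q1
d(q1, a) = q0
d(q0, a) = q1
d(q1, a) = q0
d(q0, b) = q2


q0 -> q2 -> q0 -> q1 -> q0 -> q1 -> q0 -> q2


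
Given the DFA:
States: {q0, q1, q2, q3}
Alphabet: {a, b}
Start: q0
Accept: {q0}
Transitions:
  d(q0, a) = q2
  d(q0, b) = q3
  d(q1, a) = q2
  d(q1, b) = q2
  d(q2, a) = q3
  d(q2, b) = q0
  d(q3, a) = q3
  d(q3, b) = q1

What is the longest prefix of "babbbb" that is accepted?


Run the DFA, marking each prefix where the state is accepting:
  "" -> q0 [accept]
  "b" -> q3 [reject]
  "ba" -> q3 [reject]
  "bab" -> q1 [reject]
  "babb" -> q2 [reject]
  "babbb" -> q0 [accept]
  "babbbb" -> q3 [reject]

"babbb"


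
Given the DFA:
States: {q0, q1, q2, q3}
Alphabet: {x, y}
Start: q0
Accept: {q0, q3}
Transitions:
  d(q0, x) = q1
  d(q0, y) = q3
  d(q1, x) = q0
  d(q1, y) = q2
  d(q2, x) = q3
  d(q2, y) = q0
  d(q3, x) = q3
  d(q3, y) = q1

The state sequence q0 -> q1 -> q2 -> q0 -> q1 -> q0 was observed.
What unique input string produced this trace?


Trace back each transition to find the symbol:
  q0 --[x]--> q1
  q1 --[y]--> q2
  q2 --[y]--> q0
  q0 --[x]--> q1
  q1 --[x]--> q0

"xyyxx"


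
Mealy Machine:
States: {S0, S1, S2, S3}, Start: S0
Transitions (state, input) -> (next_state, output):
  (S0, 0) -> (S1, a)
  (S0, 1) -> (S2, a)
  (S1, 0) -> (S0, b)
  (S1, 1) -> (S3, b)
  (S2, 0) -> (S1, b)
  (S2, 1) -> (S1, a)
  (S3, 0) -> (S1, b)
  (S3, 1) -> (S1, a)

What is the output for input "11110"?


Step-by-step:
  (S0, 1) -> (S2, a)
  (S2, 1) -> (S1, a)
  (S1, 1) -> (S3, b)
  (S3, 1) -> (S1, a)
  (S1, 0) -> (S0, b)

"aabab"


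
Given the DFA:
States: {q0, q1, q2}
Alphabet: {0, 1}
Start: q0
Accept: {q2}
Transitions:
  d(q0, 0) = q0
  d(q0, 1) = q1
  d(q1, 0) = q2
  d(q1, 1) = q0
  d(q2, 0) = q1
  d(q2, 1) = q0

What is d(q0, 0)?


Looking up transition d(q0, 0)

q0


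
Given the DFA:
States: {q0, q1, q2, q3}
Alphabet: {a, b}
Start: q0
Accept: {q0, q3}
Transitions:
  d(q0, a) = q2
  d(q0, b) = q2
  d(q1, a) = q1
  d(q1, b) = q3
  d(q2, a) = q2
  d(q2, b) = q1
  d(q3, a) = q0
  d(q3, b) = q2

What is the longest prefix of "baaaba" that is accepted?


Run the DFA, marking each prefix where the state is accepting:
  "" -> q0 [accept]
  "b" -> q2 [reject]
  "ba" -> q2 [reject]
  "baa" -> q2 [reject]
  "baaa" -> q2 [reject]
  "baaab" -> q1 [reject]
  "baaaba" -> q1 [reject]

""


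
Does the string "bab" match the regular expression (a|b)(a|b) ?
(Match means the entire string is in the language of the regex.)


|string| = 3; first = 'b'; last = 'b'

No, "bab" does not match (a|b)(a|b)


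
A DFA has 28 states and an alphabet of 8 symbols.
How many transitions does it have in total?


Each state has exactly one transition per symbol.
28 * 8 = 224

224


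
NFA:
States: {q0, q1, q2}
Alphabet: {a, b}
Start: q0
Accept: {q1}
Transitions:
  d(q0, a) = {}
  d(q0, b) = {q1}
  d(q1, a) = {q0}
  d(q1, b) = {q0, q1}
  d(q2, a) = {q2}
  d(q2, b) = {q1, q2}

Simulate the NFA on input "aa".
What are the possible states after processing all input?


Start: {q0}
  --a--> {}
  --a--> {}

{} (empty set, no valid transitions)


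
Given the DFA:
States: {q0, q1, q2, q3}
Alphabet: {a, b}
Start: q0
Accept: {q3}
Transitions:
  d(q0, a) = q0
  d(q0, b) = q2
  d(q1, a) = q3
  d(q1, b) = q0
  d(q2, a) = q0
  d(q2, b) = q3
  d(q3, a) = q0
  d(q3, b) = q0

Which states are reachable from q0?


BFS from q0:
  layer 0: {q0}
  layer 1: {q2}
  layer 2: {q3}

{q0, q2, q3}


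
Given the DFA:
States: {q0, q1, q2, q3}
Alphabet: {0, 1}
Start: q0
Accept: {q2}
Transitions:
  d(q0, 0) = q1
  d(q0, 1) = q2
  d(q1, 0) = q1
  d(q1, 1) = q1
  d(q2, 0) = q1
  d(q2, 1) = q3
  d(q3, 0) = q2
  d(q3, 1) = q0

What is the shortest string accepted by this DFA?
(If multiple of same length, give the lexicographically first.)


BFS by string length (lex-first path to each state shown):
  len 0: q0<-""
  len 1: q1<-"0", q2<-"1"
Found accept state at length 1.

"1"


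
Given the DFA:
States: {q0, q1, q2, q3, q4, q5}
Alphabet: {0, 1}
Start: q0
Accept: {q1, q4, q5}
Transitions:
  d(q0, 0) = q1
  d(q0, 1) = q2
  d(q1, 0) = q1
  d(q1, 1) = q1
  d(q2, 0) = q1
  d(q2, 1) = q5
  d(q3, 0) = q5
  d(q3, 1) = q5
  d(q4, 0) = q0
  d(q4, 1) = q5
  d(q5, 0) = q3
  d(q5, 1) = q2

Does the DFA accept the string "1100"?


Trace: q0 -> q2 -> q5 -> q3 -> q5
Final state: q5
Accept states: {q1, q4, q5}

Yes, accepted (final state q5 is an accept state)


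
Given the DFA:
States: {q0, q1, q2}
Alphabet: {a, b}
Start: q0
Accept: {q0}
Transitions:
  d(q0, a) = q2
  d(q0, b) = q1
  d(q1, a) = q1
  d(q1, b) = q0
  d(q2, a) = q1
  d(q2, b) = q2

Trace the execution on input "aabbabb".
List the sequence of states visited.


Input: aabbabb
d(q0, a) = q2
d(q2, a) = q1
d(q1, b) = q0
d(q0, b) = q1
d(q1, a) = q1
d(q1, b) = q0
d(q0, b) = q1


q0 -> q2 -> q1 -> q0 -> q1 -> q1 -> q0 -> q1


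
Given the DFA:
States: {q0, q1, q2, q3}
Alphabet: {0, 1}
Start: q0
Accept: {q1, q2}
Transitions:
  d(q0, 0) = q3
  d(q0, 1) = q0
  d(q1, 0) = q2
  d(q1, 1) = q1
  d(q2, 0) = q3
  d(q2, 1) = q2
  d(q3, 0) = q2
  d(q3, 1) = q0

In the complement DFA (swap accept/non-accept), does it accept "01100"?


Trace: q0 -> q3 -> q0 -> q0 -> q3 -> q2
Final: q2
Original accept: {q1, q2}
Complement: q2 is in original accept

No, complement rejects (original accepts)


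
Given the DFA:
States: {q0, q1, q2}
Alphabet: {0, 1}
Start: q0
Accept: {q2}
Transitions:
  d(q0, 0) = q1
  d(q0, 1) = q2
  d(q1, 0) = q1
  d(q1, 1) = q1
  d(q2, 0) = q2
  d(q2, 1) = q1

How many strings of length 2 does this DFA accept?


Enumerating all length-2 strings:
  "00" -> q1 [reject]
  "01" -> q1 [reject]
  "10" -> q2 [accept]
  "11" -> q1 [reject]

1 out of 4


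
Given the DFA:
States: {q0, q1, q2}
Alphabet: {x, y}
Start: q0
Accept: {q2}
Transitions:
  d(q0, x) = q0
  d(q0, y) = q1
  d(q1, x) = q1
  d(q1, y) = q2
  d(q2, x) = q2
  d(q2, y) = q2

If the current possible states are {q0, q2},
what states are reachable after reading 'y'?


Apply transition on 'y' from each current state:
  d(q0, y) = q1
  d(q2, y) = q2

{q1, q2}


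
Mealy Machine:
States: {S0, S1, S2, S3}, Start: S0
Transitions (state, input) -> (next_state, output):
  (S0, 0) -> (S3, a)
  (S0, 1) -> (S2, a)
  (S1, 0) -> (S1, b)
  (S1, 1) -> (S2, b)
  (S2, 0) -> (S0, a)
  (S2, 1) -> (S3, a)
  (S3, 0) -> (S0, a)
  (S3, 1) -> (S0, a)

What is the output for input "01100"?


Step-by-step:
  (S0, 0) -> (S3, a)
  (S3, 1) -> (S0, a)
  (S0, 1) -> (S2, a)
  (S2, 0) -> (S0, a)
  (S0, 0) -> (S3, a)

"aaaaa"


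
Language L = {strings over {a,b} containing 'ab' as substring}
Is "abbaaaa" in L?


'ab' occurs at index 0

Yes, "abbaaaa" is in L


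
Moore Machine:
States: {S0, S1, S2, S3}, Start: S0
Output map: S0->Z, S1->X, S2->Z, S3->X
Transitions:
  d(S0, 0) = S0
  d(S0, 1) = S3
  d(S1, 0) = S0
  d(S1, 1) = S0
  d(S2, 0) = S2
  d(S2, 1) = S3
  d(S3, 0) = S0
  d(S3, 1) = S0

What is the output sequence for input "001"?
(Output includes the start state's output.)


Start: S0 (output Z)
  --0--> S0 (output Z)
  --0--> S0 (output Z)
  --1--> S3 (output X)

"ZZZX"


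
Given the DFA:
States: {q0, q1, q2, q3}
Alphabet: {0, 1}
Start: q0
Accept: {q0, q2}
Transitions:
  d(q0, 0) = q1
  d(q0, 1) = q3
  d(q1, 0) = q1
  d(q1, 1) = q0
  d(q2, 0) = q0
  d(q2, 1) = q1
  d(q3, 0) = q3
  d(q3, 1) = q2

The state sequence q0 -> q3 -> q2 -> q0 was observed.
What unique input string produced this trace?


Trace back each transition to find the symbol:
  q0 --[1]--> q3
  q3 --[1]--> q2
  q2 --[0]--> q0

"110"


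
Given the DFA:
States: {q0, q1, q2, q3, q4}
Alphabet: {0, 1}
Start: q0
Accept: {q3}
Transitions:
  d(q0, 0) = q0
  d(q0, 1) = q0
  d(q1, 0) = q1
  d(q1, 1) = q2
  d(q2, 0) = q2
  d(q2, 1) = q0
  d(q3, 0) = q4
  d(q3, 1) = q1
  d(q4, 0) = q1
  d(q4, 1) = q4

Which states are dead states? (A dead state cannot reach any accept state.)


Forward reachability from each state:
  q0 -> reaches {q0}, no accept state (dead)
  q1 -> reaches {q0, q1, q2}, no accept state (dead)
  q2 -> reaches {q0, q2}, no accept state (dead)
  q3 -> reaches accept state q3 (live)
  q4 -> reaches {q0, q1, q2, q4}, no accept state (dead)

{q0, q1, q2, q4}


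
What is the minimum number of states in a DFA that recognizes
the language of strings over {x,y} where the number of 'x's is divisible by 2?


States track (count of 'x') mod 2.
Need 2 states: one per remainder 0..1; accept = remainder 0.

2


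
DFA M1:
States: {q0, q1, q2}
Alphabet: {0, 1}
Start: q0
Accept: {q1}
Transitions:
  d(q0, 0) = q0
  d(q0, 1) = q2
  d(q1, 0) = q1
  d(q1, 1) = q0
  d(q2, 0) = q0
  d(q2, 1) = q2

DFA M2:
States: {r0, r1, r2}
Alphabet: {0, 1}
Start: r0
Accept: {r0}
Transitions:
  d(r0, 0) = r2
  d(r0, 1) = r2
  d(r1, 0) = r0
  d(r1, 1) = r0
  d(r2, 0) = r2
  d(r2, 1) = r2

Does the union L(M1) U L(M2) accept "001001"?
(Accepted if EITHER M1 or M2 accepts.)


M1: final=q2 accepted=False
M2: final=r2 accepted=False

No, union rejects (neither accepts)


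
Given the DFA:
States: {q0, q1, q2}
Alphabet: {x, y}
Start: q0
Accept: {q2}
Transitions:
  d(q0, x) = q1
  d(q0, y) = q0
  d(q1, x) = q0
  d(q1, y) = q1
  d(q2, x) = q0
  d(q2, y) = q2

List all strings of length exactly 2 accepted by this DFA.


All strings of length 2: 4 total
Accepted: 0

None


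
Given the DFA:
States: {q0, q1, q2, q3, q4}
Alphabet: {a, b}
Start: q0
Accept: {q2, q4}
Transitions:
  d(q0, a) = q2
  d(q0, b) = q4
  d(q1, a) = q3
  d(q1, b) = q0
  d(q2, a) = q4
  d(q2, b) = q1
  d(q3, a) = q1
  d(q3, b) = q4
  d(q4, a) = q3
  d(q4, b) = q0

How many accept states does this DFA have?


Accept states listed: {q2, q4}
Counting: q2(1) q4(2)

2


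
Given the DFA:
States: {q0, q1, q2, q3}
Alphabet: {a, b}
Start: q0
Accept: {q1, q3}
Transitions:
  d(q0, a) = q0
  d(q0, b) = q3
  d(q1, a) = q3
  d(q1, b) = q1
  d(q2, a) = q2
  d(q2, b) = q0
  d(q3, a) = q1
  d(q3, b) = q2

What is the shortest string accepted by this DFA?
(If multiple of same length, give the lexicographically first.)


BFS by string length (lex-first path to each state shown):
  len 0: q0<-""
  len 1: q0<-"a", q3<-"b"
Found accept state at length 1.

"b"


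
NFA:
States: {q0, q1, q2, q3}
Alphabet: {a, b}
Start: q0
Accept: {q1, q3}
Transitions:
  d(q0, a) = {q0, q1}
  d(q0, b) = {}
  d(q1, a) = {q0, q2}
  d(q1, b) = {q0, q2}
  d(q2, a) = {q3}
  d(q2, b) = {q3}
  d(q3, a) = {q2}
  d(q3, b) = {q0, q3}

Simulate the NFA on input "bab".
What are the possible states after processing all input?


Start: {q0}
  --b--> {}
  --a--> {}
  --b--> {}

{} (empty set, no valid transitions)


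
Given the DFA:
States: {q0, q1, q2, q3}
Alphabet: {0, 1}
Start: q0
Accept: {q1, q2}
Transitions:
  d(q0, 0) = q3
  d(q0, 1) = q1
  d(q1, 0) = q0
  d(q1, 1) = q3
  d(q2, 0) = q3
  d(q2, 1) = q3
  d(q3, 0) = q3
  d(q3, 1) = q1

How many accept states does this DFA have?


Accept states listed: {q1, q2}
Counting: q1(1) q2(2)

2


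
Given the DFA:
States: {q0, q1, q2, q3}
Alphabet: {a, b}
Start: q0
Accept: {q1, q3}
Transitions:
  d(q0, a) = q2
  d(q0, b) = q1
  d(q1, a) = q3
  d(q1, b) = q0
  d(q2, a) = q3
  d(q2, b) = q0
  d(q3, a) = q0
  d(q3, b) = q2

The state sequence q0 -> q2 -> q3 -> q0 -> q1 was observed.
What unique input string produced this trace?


Trace back each transition to find the symbol:
  q0 --[a]--> q2
  q2 --[a]--> q3
  q3 --[a]--> q0
  q0 --[b]--> q1

"aaab"


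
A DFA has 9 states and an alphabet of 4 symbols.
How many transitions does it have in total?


Each state has exactly one transition per symbol.
9 * 4 = 36

36


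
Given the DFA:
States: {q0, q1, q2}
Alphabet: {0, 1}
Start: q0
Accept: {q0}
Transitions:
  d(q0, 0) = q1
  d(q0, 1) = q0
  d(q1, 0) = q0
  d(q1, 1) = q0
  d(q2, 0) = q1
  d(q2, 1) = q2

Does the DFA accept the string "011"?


Trace: q0 -> q1 -> q0 -> q0
Final state: q0
Accept states: {q0}

Yes, accepted (final state q0 is an accept state)


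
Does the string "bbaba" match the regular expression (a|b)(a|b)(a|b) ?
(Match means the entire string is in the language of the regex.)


|string| = 5; first = 'b'; last = 'a'

No, "bbaba" does not match (a|b)(a|b)(a|b)


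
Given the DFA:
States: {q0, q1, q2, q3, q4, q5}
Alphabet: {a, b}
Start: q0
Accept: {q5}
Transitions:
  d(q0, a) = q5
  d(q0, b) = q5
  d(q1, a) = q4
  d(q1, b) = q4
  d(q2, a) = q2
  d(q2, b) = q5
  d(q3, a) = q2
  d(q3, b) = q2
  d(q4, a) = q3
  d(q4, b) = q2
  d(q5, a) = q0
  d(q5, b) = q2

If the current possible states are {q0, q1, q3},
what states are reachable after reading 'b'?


Apply transition on 'b' from each current state:
  d(q0, b) = q5
  d(q1, b) = q4
  d(q3, b) = q2

{q2, q4, q5}


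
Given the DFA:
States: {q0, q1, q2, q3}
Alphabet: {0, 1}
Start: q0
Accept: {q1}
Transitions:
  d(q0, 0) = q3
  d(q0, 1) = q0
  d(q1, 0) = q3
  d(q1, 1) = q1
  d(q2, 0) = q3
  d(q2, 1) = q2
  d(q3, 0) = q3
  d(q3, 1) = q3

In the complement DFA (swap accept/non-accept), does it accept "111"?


Trace: q0 -> q0 -> q0 -> q0
Final: q0
Original accept: {q1}
Complement: q0 is not in original accept

Yes, complement accepts (original rejects)


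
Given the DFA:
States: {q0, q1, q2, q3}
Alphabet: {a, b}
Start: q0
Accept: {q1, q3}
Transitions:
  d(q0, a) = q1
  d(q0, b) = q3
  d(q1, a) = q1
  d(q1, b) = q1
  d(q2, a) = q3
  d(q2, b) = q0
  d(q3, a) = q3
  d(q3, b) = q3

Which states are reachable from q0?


BFS from q0:
  layer 0: {q0}
  layer 1: {q1, q3}

{q0, q1, q3}


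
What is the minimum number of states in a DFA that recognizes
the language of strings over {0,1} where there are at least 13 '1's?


States: count = 0, 1, ..., 12, and a final '>= 13' state.
Total: 13 + 1 = 14. Accept = '>= 13' state.

14


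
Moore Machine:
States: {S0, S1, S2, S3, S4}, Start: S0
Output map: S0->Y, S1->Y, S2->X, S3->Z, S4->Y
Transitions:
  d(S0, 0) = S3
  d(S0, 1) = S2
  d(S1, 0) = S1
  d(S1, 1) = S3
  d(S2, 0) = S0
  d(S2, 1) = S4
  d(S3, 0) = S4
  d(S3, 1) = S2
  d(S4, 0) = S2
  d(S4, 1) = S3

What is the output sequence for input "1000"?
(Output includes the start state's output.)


Start: S0 (output Y)
  --1--> S2 (output X)
  --0--> S0 (output Y)
  --0--> S3 (output Z)
  --0--> S4 (output Y)

"YXYZY"


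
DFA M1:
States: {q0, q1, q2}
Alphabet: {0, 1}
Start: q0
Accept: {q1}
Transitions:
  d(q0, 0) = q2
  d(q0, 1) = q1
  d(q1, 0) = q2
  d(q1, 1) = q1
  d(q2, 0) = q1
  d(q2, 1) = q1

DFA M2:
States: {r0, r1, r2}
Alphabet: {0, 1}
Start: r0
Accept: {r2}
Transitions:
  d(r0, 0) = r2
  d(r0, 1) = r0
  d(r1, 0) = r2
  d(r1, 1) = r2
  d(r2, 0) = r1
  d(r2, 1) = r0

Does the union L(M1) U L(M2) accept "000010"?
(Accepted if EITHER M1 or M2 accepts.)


M1: final=q2 accepted=False
M2: final=r1 accepted=False

No, union rejects (neither accepts)


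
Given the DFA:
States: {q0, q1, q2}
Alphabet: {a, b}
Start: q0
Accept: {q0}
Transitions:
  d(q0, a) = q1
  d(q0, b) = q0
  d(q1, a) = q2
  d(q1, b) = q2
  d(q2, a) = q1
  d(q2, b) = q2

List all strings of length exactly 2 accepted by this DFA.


All strings of length 2: 4 total
Accepted: 1

"bb"


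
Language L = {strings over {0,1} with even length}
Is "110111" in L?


length = 6; 6 mod 2 = 0

Yes, "110111" is in L


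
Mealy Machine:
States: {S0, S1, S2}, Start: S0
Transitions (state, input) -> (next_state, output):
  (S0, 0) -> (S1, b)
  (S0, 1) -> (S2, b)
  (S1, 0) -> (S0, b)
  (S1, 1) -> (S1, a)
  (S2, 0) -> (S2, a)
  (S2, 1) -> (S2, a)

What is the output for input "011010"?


Step-by-step:
  (S0, 0) -> (S1, b)
  (S1, 1) -> (S1, a)
  (S1, 1) -> (S1, a)
  (S1, 0) -> (S0, b)
  (S0, 1) -> (S2, b)
  (S2, 0) -> (S2, a)

"baabba"


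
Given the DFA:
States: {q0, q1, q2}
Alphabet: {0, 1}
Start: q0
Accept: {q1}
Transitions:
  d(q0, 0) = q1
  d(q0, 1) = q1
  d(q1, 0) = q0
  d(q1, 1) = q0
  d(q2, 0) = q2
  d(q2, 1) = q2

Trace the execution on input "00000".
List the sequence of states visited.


Input: 00000
d(q0, 0) = q1
d(q1, 0) = q0
d(q0, 0) = q1
d(q1, 0) = q0
d(q0, 0) = q1


q0 -> q1 -> q0 -> q1 -> q0 -> q1


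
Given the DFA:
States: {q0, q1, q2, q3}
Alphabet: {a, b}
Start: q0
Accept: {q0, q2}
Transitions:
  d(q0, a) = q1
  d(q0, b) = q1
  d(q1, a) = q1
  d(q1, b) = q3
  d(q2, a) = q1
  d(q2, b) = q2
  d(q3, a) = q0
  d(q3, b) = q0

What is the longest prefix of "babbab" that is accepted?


Run the DFA, marking each prefix where the state is accepting:
  "" -> q0 [accept]
  "b" -> q1 [reject]
  "ba" -> q1 [reject]
  "bab" -> q3 [reject]
  "babb" -> q0 [accept]
  "babba" -> q1 [reject]
  "babbab" -> q3 [reject]

"babb"


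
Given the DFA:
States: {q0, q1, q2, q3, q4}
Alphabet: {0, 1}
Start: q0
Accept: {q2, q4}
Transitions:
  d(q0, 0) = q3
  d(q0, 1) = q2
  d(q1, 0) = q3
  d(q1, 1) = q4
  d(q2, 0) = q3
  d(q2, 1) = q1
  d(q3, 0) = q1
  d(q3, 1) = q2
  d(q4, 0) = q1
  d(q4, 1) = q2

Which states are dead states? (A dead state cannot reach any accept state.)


Forward reachability from each state:
  q0 -> reaches accept state q2 (live)
  q1 -> reaches accept state q2 (live)
  q2 -> reaches accept state q2 (live)
  q3 -> reaches accept state q2 (live)
  q4 -> reaches accept state q2 (live)

None (all states can reach an accept state)


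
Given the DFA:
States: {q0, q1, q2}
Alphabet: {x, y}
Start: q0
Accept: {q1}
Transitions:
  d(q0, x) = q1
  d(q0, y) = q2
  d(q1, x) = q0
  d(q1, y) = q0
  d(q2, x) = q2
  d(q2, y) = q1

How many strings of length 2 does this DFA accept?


Enumerating all length-2 strings:
  "xx" -> q0 [reject]
  "xy" -> q0 [reject]
  "yx" -> q2 [reject]
  "yy" -> q1 [accept]

1 out of 4


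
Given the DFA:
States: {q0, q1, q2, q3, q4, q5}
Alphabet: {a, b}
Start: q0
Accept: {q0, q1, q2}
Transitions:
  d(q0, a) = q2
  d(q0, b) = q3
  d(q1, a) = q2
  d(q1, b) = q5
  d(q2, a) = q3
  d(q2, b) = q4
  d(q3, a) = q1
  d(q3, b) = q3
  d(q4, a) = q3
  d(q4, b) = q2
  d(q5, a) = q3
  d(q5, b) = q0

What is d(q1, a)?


Looking up transition d(q1, a)

q2


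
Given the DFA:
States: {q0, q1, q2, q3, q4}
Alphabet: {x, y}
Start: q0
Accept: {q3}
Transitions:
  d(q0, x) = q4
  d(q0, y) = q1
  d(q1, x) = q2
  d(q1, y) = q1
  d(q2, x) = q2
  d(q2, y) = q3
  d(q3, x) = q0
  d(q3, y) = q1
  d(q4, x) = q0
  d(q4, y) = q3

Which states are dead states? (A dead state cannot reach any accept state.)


Forward reachability from each state:
  q0 -> reaches accept state q3 (live)
  q1 -> reaches accept state q3 (live)
  q2 -> reaches accept state q3 (live)
  q3 -> reaches accept state q3 (live)
  q4 -> reaches accept state q3 (live)

None (all states can reach an accept state)


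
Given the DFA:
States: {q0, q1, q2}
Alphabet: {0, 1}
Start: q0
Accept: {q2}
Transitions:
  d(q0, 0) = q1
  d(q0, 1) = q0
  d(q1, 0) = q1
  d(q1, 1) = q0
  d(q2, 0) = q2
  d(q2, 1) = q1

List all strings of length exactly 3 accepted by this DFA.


All strings of length 3: 8 total
Accepted: 0

None


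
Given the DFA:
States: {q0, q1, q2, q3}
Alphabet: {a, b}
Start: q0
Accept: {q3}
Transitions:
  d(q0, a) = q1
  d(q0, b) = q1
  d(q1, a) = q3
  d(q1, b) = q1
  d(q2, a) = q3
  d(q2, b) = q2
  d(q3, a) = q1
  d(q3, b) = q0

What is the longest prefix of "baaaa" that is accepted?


Run the DFA, marking each prefix where the state is accepting:
  "" -> q0 [reject]
  "b" -> q1 [reject]
  "ba" -> q3 [accept]
  "baa" -> q1 [reject]
  "baaa" -> q3 [accept]
  "baaaa" -> q1 [reject]

"baaa"


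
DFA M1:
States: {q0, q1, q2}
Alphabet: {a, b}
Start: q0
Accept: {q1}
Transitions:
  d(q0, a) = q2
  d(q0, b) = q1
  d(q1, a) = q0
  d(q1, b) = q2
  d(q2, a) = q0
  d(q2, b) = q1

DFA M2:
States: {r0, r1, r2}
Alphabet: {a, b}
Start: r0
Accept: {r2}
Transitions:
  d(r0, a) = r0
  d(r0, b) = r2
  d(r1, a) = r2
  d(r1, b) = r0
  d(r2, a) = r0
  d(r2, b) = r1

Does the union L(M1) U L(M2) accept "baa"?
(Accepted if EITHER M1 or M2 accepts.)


M1: final=q2 accepted=False
M2: final=r0 accepted=False

No, union rejects (neither accepts)


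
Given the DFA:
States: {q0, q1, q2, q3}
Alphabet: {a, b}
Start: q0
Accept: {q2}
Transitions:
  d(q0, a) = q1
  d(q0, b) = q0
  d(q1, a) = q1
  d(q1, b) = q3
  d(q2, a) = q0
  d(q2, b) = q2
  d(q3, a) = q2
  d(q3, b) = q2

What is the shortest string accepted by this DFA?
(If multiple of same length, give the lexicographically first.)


BFS by string length (lex-first path to each state shown):
  len 0: q0<-""
  len 1: q0<-"b", q1<-"a"
  len 2: q0<-"bb", q1<-"aa", q3<-"ab"
  len 3: q0<-"bbb", q1<-"aaa", q2<-"aba", q3<-"aab"
Found accept state at length 3.

"aba"


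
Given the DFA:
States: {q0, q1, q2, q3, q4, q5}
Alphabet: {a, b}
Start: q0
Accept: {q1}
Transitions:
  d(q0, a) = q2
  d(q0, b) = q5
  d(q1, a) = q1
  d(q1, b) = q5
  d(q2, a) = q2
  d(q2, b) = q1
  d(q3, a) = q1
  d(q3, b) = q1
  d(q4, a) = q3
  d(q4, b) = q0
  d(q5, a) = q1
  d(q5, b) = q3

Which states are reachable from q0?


BFS from q0:
  layer 0: {q0}
  layer 1: {q2, q5}
  layer 2: {q1, q3}

{q0, q1, q2, q3, q5}


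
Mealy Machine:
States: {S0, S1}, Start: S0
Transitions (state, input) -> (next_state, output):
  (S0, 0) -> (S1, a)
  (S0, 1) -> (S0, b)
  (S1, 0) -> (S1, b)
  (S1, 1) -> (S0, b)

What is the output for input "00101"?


Step-by-step:
  (S0, 0) -> (S1, a)
  (S1, 0) -> (S1, b)
  (S1, 1) -> (S0, b)
  (S0, 0) -> (S1, a)
  (S1, 1) -> (S0, b)

"abbab"


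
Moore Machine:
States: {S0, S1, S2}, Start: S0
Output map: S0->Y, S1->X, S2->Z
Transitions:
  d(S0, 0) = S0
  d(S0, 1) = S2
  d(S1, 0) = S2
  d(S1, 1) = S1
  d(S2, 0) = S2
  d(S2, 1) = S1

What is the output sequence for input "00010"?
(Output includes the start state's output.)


Start: S0 (output Y)
  --0--> S0 (output Y)
  --0--> S0 (output Y)
  --0--> S0 (output Y)
  --1--> S2 (output Z)
  --0--> S2 (output Z)

"YYYYZZ"


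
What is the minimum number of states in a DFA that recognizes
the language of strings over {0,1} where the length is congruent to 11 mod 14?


States track (length) mod 14.
Need 14 states: one per remainder 0..13; accept = remainder 11.

14


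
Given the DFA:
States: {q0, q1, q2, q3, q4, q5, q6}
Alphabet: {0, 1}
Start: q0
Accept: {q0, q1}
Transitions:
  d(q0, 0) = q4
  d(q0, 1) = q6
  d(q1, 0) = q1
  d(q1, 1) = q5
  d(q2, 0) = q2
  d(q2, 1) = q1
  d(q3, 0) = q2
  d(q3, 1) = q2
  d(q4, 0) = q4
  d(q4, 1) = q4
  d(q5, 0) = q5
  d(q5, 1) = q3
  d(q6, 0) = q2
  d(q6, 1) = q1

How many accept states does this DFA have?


Accept states listed: {q0, q1}
Counting: q0(1) q1(2)

2


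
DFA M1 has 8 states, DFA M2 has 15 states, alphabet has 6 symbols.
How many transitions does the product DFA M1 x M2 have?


Product DFA has 8 * 15 = 120 states.
Each has 6 transitions: 120 * 6 = 720

720


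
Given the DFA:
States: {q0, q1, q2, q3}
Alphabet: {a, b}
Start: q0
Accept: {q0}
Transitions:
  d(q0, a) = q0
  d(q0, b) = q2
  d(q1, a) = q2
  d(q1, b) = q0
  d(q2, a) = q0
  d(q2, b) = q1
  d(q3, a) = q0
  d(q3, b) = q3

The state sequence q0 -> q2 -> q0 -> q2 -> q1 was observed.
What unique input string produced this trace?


Trace back each transition to find the symbol:
  q0 --[b]--> q2
  q2 --[a]--> q0
  q0 --[b]--> q2
  q2 --[b]--> q1

"babb"


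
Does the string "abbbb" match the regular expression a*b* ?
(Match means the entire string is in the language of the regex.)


|string| = 5; first = 'a'; last = 'b'

Yes, "abbbb" matches a*b*


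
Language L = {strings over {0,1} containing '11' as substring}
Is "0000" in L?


'11' does not occur

No, "0000" is not in L


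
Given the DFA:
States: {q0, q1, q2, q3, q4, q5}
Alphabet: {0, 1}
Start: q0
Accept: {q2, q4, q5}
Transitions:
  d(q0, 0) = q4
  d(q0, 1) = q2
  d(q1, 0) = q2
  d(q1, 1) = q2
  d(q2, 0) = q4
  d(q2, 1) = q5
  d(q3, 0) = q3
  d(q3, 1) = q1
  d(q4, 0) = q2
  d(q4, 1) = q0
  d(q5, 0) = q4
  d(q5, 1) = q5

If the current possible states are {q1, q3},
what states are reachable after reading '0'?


Apply transition on '0' from each current state:
  d(q1, 0) = q2
  d(q3, 0) = q3

{q2, q3}


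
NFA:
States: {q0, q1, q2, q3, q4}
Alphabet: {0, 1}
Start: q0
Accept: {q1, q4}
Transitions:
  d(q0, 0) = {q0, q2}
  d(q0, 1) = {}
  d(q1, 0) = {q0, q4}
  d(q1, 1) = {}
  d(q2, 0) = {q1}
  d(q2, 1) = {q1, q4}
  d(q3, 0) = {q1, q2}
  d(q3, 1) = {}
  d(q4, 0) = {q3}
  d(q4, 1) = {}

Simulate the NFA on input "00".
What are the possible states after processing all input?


Start: {q0}
  --0--> {q0, q2}
  --0--> {q0, q1, q2}

{q0, q1, q2}


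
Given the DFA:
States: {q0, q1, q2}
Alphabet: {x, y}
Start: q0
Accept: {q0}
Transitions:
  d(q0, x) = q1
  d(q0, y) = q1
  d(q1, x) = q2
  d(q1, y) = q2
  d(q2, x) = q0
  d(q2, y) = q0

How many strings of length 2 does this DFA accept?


Enumerating all length-2 strings:
  "xx" -> q2 [reject]
  "xy" -> q2 [reject]
  "yx" -> q2 [reject]
  "yy" -> q2 [reject]

0 out of 4


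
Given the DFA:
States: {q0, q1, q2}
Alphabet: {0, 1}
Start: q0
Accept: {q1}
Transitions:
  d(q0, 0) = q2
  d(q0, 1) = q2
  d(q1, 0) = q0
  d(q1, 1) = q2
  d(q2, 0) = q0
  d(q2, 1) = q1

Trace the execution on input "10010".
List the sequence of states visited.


Input: 10010
d(q0, 1) = q2
d(q2, 0) = q0
d(q0, 0) = q2
d(q2, 1) = q1
d(q1, 0) = q0


q0 -> q2 -> q0 -> q2 -> q1 -> q0


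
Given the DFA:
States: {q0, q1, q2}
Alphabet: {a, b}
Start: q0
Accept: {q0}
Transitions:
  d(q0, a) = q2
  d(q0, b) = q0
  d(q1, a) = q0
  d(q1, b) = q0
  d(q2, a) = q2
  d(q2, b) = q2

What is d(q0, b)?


Looking up transition d(q0, b)

q0


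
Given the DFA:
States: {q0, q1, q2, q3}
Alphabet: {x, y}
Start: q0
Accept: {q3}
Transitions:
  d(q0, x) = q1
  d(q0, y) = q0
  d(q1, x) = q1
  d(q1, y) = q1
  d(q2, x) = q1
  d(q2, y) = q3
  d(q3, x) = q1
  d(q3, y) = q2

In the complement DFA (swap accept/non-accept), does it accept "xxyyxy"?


Trace: q0 -> q1 -> q1 -> q1 -> q1 -> q1 -> q1
Final: q1
Original accept: {q3}
Complement: q1 is not in original accept

Yes, complement accepts (original rejects)


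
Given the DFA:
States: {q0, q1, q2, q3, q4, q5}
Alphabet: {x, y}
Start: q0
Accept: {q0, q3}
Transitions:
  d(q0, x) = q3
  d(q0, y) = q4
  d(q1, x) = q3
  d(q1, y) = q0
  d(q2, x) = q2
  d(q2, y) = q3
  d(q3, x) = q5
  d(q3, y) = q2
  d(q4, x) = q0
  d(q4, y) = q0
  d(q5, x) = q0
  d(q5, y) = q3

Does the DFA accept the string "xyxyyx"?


Trace: q0 -> q3 -> q2 -> q2 -> q3 -> q2 -> q2
Final state: q2
Accept states: {q0, q3}

No, rejected (final state q2 is not an accept state)


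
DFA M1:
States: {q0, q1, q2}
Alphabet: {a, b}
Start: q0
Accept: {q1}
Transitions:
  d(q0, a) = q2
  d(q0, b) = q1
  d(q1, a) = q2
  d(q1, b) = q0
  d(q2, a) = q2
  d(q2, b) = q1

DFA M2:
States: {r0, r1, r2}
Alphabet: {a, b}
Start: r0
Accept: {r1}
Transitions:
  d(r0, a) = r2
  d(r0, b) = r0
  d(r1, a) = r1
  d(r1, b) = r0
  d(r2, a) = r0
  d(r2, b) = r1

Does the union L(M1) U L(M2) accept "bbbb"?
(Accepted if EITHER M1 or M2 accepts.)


M1: final=q0 accepted=False
M2: final=r0 accepted=False

No, union rejects (neither accepts)


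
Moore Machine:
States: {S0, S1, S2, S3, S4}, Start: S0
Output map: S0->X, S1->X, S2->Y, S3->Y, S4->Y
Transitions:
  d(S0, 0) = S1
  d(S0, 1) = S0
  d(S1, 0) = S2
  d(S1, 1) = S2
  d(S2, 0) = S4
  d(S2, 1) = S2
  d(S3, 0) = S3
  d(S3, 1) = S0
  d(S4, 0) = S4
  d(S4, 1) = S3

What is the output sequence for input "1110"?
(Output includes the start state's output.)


Start: S0 (output X)
  --1--> S0 (output X)
  --1--> S0 (output X)
  --1--> S0 (output X)
  --0--> S1 (output X)

"XXXXX"


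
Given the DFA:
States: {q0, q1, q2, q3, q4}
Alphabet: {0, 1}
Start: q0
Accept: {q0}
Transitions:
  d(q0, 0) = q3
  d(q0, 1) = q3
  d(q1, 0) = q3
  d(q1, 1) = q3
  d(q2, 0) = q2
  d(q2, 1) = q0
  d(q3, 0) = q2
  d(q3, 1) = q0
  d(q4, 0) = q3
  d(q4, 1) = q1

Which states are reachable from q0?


BFS from q0:
  layer 0: {q0}
  layer 1: {q3}
  layer 2: {q2}

{q0, q2, q3}


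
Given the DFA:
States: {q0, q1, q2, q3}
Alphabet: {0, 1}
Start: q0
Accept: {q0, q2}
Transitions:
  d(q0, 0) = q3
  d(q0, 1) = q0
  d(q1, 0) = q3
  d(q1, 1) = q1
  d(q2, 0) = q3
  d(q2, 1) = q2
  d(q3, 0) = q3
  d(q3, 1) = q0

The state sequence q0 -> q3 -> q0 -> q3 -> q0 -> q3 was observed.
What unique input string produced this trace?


Trace back each transition to find the symbol:
  q0 --[0]--> q3
  q3 --[1]--> q0
  q0 --[0]--> q3
  q3 --[1]--> q0
  q0 --[0]--> q3

"01010"


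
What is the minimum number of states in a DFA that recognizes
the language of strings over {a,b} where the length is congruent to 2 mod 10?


States track (length) mod 10.
Need 10 states: one per remainder 0..9; accept = remainder 2.

10


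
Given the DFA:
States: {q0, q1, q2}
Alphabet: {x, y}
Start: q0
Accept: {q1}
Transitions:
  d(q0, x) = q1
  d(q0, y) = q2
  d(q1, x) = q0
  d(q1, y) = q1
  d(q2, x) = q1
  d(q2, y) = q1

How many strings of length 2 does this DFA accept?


Enumerating all length-2 strings:
  "xx" -> q0 [reject]
  "xy" -> q1 [accept]
  "yx" -> q1 [accept]
  "yy" -> q1 [accept]

3 out of 4


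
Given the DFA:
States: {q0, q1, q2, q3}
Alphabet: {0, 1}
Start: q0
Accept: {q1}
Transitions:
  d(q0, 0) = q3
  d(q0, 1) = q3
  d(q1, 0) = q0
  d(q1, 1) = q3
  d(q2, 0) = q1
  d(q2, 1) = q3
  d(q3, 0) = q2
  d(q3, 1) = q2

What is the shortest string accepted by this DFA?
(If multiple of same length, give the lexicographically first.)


BFS by string length (lex-first path to each state shown):
  len 0: q0<-""
  len 1: q3<-"0"
  len 2: q2<-"00"
  len 3: q1<-"000", q3<-"001"
Found accept state at length 3.

"000"


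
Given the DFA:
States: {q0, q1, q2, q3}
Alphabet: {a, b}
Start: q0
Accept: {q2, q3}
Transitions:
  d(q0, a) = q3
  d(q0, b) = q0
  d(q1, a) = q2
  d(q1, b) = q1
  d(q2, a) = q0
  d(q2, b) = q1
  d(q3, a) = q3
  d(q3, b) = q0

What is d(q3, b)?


Looking up transition d(q3, b)

q0


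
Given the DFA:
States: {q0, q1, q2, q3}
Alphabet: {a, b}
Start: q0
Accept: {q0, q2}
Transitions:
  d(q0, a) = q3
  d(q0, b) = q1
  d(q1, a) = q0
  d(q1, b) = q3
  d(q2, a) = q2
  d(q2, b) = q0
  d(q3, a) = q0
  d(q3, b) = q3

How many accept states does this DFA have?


Accept states listed: {q0, q2}
Counting: q0(1) q2(2)

2


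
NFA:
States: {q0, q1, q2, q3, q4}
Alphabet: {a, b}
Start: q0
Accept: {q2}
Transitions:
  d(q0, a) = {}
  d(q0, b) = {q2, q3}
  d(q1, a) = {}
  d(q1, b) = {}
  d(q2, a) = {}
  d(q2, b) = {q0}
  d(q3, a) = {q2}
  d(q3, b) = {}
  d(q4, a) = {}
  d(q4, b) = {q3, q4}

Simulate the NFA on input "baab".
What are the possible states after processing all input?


Start: {q0}
  --b--> {q2, q3}
  --a--> {q2}
  --a--> {}
  --b--> {}

{} (empty set, no valid transitions)


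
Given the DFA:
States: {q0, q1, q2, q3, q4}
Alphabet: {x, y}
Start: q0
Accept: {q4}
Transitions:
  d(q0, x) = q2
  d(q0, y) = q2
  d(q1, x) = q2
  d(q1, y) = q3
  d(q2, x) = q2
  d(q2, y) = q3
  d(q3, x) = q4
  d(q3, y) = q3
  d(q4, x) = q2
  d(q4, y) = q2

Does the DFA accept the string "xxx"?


Trace: q0 -> q2 -> q2 -> q2
Final state: q2
Accept states: {q4}

No, rejected (final state q2 is not an accept state)


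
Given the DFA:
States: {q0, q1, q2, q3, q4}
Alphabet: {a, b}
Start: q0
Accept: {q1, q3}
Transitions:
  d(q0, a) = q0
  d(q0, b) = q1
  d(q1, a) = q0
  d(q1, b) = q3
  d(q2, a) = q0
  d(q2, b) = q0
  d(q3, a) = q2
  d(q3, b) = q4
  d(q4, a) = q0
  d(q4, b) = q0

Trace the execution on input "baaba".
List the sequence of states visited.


Input: baaba
d(q0, b) = q1
d(q1, a) = q0
d(q0, a) = q0
d(q0, b) = q1
d(q1, a) = q0


q0 -> q1 -> q0 -> q0 -> q1 -> q0


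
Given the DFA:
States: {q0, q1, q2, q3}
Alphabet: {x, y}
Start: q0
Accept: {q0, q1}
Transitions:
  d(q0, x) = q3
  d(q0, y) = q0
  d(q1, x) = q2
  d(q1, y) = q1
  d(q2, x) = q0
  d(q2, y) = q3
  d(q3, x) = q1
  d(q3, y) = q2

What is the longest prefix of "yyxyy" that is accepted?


Run the DFA, marking each prefix where the state is accepting:
  "" -> q0 [accept]
  "y" -> q0 [accept]
  "yy" -> q0 [accept]
  "yyx" -> q3 [reject]
  "yyxy" -> q2 [reject]
  "yyxyy" -> q3 [reject]

"yy"
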